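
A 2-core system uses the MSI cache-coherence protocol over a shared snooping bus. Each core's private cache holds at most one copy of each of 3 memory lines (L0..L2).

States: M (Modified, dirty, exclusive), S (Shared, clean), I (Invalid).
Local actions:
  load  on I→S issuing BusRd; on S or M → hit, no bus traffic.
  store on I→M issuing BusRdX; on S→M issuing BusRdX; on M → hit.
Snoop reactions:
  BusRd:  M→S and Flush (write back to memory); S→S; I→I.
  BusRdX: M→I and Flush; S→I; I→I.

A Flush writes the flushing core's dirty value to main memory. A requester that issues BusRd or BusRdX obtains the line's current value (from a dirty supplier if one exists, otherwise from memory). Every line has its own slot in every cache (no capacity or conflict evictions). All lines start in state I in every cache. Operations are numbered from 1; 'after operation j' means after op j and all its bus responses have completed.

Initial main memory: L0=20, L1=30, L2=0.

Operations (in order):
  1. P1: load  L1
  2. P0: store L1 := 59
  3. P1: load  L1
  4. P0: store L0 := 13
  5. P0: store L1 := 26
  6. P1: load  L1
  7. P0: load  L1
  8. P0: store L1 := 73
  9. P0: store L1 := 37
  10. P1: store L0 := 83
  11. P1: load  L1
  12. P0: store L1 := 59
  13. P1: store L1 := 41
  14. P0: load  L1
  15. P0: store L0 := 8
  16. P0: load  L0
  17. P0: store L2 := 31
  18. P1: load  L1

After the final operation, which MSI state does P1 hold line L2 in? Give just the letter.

state = I

step 1: P1: load  L1  ⟶  IS  (L1)  txn=BusRd  M[L1]=30
step 2: P0: store L1 := 59  ⟶  MI  (L1)  txn=BusRdX  M[L1]=30
step 3: P1: load  L1  ⟶  SS  (L1)  txn=BusRd+Flush  M[L1]=59
step 4: P0: store L0 := 13  ⟶  MI  (L0)  txn=BusRdX  M[L0]=20
step 5: P0: store L1 := 26  ⟶  MI  (L1)  txn=BusRdX  M[L1]=59
step 6: P1: load  L1  ⟶  SS  (L1)  txn=BusRd+Flush  M[L1]=26
step 7: P0: load  L1  ⟶  SS  (L1)  txn=∅  M[L1]=26
step 8: P0: store L1 := 73  ⟶  MI  (L1)  txn=BusRdX  M[L1]=26
step 9: P0: store L1 := 37  ⟶  MI  (L1)  txn=∅  M[L1]=26
step 10: P1: store L0 := 83  ⟶  IM  (L0)  txn=BusRdX+Flush  M[L0]=13
step 11: P1: load  L1  ⟶  SS  (L1)  txn=BusRd+Flush  M[L1]=37
step 12: P0: store L1 := 59  ⟶  MI  (L1)  txn=BusRdX  M[L1]=37
step 13: P1: store L1 := 41  ⟶  IM  (L1)  txn=BusRdX+Flush  M[L1]=59
step 14: P0: load  L1  ⟶  SS  (L1)  txn=BusRd+Flush  M[L1]=41
step 15: P0: store L0 := 8  ⟶  MI  (L0)  txn=BusRdX+Flush  M[L0]=83
step 16: P0: load  L0  ⟶  MI  (L0)  txn=∅  M[L0]=83
step 17: P0: store L2 := 31  ⟶  MI  (L2)  txn=BusRdX  M[L2]=0
step 18: P1: load  L1  ⟶  SS  (L1)  txn=∅  M[L1]=41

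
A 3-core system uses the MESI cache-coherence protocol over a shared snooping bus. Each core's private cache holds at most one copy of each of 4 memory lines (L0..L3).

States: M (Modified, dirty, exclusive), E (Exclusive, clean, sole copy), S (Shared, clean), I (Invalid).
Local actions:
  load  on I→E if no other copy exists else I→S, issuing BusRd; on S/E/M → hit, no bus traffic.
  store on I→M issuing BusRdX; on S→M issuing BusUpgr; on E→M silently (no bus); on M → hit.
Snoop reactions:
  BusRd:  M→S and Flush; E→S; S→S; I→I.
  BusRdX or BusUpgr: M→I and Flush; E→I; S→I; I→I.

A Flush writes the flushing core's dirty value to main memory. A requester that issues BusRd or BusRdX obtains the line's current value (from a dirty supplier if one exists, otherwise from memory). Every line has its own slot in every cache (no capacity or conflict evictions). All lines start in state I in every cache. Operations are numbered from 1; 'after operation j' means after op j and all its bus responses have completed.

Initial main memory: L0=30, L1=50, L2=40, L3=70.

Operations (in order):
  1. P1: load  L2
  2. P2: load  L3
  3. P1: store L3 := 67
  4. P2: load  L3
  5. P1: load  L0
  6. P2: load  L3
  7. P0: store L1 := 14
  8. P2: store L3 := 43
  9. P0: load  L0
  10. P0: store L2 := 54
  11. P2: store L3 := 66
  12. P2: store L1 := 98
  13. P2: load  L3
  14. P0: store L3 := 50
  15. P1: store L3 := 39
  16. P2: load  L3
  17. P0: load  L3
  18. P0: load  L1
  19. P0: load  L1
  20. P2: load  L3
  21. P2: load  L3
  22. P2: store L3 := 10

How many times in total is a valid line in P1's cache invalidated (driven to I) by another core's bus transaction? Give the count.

invalidations = 3

  op1 P1: load  L2 → I/E/I on L2; bus BusRd; mem=40
  op2 P2: load  L3 → I/I/E on L3; bus BusRd; mem=70
  op3 P1: store L3 := 67 → I/M/I on L3; bus BusRdX; mem=70
  op4 P2: load  L3 → I/S/S on L3; bus BusRd Flush; mem=67
  op5 P1: load  L0 → I/E/I on L0; bus BusRd; mem=30
  op6 P2: load  L3 → I/S/S on L3; bus (none); mem=67
  op7 P0: store L1 := 14 → M/I/I on L1; bus BusRdX; mem=50
  op8 P2: store L3 := 43 → I/I/M on L3; bus BusUpgr; mem=67
  op9 P0: load  L0 → S/S/I on L0; bus BusRd; mem=30
  op10 P0: store L2 := 54 → M/I/I on L2; bus BusRdX; mem=40
  op11 P2: store L3 := 66 → I/I/M on L3; bus (none); mem=67
  op12 P2: store L1 := 98 → I/I/M on L1; bus BusRdX Flush; mem=14
  op13 P2: load  L3 → I/I/M on L3; bus (none); mem=67
  op14 P0: store L3 := 50 → M/I/I on L3; bus BusRdX Flush; mem=66
  op15 P1: store L3 := 39 → I/M/I on L3; bus BusRdX Flush; mem=50
  op16 P2: load  L3 → I/S/S on L3; bus BusRd Flush; mem=39
  op17 P0: load  L3 → S/S/S on L3; bus BusRd; mem=39
  op18 P0: load  L1 → S/I/S on L1; bus BusRd Flush; mem=98
  op19 P0: load  L1 → S/I/S on L1; bus (none); mem=98
  op20 P2: load  L3 → S/S/S on L3; bus (none); mem=39
  op21 P2: load  L3 → S/S/S on L3; bus (none); mem=39
  op22 P2: store L3 := 10 → I/I/M on L3; bus BusUpgr; mem=39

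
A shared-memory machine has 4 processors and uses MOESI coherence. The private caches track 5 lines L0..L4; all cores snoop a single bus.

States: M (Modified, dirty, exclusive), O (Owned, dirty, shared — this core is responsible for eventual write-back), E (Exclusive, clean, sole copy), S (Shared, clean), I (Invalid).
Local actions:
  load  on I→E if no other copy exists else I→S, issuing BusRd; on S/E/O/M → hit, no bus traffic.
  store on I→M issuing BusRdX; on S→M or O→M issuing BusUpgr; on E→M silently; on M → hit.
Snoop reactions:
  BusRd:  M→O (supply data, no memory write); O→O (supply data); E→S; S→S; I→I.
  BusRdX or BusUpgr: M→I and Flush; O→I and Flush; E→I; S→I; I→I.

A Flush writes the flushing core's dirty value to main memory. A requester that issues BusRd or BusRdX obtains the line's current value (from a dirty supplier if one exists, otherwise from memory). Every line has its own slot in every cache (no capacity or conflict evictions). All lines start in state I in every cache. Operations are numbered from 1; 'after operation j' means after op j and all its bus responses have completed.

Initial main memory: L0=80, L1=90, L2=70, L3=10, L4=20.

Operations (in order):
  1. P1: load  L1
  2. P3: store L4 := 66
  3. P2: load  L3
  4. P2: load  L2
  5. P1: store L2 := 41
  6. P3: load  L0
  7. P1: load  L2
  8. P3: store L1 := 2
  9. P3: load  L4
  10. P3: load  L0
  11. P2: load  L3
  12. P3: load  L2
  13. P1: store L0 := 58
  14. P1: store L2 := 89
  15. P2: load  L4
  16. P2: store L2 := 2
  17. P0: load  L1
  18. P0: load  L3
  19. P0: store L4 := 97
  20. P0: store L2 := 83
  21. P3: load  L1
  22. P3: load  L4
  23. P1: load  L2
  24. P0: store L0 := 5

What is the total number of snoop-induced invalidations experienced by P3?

[1] P1: load  L1 | P0:I, P1:E(90), P2:I, P3:I | bus: BusRd
[2] P3: store L4 := 66 | P0:I, P1:I, P2:I, P3:M(66) | bus: BusRdX
[3] P2: load  L3 | P0:I, P1:I, P2:E(10), P3:I | bus: BusRd
[4] P2: load  L2 | P0:I, P1:I, P2:E(70), P3:I | bus: BusRd
[5] P1: store L2 := 41 | P0:I, P1:M(41), P2:I, P3:I | bus: BusRdX
[6] P3: load  L0 | P0:I, P1:I, P2:I, P3:E(80) | bus: BusRd
[7] P1: load  L2 | P0:I, P1:M(41), P2:I, P3:I | bus: none
[8] P3: store L1 := 2 | P0:I, P1:I, P2:I, P3:M(2) | bus: BusRdX
[9] P3: load  L4 | P0:I, P1:I, P2:I, P3:M(66) | bus: none
[10] P3: load  L0 | P0:I, P1:I, P2:I, P3:E(80) | bus: none
[11] P2: load  L3 | P0:I, P1:I, P2:E(10), P3:I | bus: none
[12] P3: load  L2 | P0:I, P1:O(41), P2:I, P3:S(41) | bus: BusRd
[13] P1: store L0 := 58 | P0:I, P1:M(58), P2:I, P3:I | bus: BusRdX
[14] P1: store L2 := 89 | P0:I, P1:M(89), P2:I, P3:I | bus: BusUpgr
[15] P2: load  L4 | P0:I, P1:I, P2:S(66), P3:O(66) | bus: BusRd
[16] P2: store L2 := 2 | P0:I, P1:I, P2:M(2), P3:I | bus: BusRdX,Flush
[17] P0: load  L1 | P0:S(2), P1:I, P2:I, P3:O(2) | bus: BusRd
[18] P0: load  L3 | P0:S(10), P1:I, P2:S(10), P3:I | bus: BusRd
[19] P0: store L4 := 97 | P0:M(97), P1:I, P2:I, P3:I | bus: BusRdX,Flush
[20] P0: store L2 := 83 | P0:M(83), P1:I, P2:I, P3:I | bus: BusRdX,Flush
[21] P3: load  L1 | P0:S(2), P1:I, P2:I, P3:O(2) | bus: none
[22] P3: load  L4 | P0:O(97), P1:I, P2:I, P3:S(97) | bus: BusRd
[23] P1: load  L2 | P0:O(83), P1:S(83), P2:I, P3:I | bus: BusRd
[24] P0: store L0 := 5 | P0:M(5), P1:I, P2:I, P3:I | bus: BusRdX,Flush

invalidations = 3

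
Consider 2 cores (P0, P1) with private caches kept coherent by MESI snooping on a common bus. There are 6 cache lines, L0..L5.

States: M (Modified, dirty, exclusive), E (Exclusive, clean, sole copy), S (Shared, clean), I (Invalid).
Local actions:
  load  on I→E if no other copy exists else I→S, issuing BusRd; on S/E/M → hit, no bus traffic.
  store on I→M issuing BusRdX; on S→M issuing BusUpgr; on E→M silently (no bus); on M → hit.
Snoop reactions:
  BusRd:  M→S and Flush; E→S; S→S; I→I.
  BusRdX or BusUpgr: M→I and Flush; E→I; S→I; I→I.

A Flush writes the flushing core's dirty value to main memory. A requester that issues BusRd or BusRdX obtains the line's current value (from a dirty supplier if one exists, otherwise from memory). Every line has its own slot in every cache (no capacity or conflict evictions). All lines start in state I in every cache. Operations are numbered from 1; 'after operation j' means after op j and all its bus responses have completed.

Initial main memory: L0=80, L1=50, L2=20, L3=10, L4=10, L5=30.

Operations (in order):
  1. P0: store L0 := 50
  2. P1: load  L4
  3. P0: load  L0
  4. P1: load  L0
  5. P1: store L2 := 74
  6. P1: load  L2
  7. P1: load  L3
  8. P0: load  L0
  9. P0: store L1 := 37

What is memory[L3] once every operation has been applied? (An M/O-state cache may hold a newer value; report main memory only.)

memory[L3] = 10

[1] P0: store L0 := 50 | P0:M(50), P1:I | bus: BusRdX
[2] P1: load  L4 | P0:I, P1:E(10) | bus: BusRd
[3] P0: load  L0 | P0:M(50), P1:I | bus: none
[4] P1: load  L0 | P0:S(50), P1:S(50) | bus: BusRd,Flush
[5] P1: store L2 := 74 | P0:I, P1:M(74) | bus: BusRdX
[6] P1: load  L2 | P0:I, P1:M(74) | bus: none
[7] P1: load  L3 | P0:I, P1:E(10) | bus: BusRd
[8] P0: load  L0 | P0:S(50), P1:S(50) | bus: none
[9] P0: store L1 := 37 | P0:M(37), P1:I | bus: BusRdX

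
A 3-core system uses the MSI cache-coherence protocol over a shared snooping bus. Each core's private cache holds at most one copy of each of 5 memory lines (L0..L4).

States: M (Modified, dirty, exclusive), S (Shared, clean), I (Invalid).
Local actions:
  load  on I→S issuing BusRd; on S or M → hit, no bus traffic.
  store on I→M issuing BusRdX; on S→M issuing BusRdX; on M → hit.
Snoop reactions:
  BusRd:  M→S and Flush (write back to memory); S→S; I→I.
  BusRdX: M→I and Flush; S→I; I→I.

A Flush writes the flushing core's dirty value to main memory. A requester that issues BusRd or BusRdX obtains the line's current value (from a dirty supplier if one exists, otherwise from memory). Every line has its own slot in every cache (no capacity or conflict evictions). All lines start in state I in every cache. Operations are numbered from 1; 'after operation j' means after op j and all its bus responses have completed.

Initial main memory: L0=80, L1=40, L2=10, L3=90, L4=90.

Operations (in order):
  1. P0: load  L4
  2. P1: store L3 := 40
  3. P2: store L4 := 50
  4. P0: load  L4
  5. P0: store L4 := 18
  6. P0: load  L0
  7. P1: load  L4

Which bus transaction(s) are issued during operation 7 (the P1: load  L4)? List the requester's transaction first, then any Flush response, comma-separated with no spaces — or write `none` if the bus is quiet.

1. P0: load  L4  bus=[BusRd]  L4: P0=S P1=I P2=I  mem[L4]=90
2. P1: store L3 := 40  bus=[BusRdX]  L3: P0=I P1=M P2=I  mem[L3]=90
3. P2: store L4 := 50  bus=[BusRdX]  L4: P0=I P1=I P2=M  mem[L4]=90
4. P0: load  L4  bus=[BusRd,Flush]  L4: P0=S P1=I P2=S  mem[L4]=50
5. P0: store L4 := 18  bus=[BusRdX]  L4: P0=M P1=I P2=I  mem[L4]=50
6. P0: load  L0  bus=[BusRd]  L0: P0=S P1=I P2=I  mem[L0]=80
7. P1: load  L4  bus=[BusRd,Flush]  L4: P0=S P1=S P2=I  mem[L4]=18

bus = BusRd,Flush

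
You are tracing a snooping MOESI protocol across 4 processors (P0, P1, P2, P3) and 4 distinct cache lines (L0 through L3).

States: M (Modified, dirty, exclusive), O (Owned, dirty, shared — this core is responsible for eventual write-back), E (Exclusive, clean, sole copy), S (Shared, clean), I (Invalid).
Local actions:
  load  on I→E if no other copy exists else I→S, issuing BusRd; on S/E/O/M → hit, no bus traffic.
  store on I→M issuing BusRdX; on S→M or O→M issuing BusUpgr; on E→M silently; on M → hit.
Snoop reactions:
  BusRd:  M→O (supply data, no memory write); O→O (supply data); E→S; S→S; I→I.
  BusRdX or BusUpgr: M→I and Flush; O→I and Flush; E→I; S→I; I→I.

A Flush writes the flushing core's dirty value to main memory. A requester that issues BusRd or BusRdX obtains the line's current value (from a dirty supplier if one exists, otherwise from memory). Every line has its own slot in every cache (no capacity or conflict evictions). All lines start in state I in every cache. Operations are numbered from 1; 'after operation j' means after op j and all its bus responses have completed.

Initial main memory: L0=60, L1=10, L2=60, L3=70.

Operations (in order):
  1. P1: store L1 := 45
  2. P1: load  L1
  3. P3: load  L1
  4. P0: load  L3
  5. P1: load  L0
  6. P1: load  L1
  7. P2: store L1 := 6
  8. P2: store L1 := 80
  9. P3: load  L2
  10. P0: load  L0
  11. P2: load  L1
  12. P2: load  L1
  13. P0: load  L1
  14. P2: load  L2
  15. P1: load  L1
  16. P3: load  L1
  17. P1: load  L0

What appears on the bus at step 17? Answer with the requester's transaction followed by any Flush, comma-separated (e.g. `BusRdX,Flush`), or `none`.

step 1: P1: store L1 := 45  ⟶  IMII  (L1)  txn=BusRdX  M[L1]=10
step 2: P1: load  L1  ⟶  IMII  (L1)  txn=∅  M[L1]=10
step 3: P3: load  L1  ⟶  IOIS  (L1)  txn=BusRd  M[L1]=10
step 4: P0: load  L3  ⟶  EIII  (L3)  txn=BusRd  M[L3]=70
step 5: P1: load  L0  ⟶  IEII  (L0)  txn=BusRd  M[L0]=60
step 6: P1: load  L1  ⟶  IOIS  (L1)  txn=∅  M[L1]=10
step 7: P2: store L1 := 6  ⟶  IIMI  (L1)  txn=BusRdX+Flush  M[L1]=45
step 8: P2: store L1 := 80  ⟶  IIMI  (L1)  txn=∅  M[L1]=45
step 9: P3: load  L2  ⟶  IIIE  (L2)  txn=BusRd  M[L2]=60
step 10: P0: load  L0  ⟶  SSII  (L0)  txn=BusRd  M[L0]=60
step 11: P2: load  L1  ⟶  IIMI  (L1)  txn=∅  M[L1]=45
step 12: P2: load  L1  ⟶  IIMI  (L1)  txn=∅  M[L1]=45
step 13: P0: load  L1  ⟶  SIOI  (L1)  txn=BusRd  M[L1]=45
step 14: P2: load  L2  ⟶  IISS  (L2)  txn=BusRd  M[L2]=60
step 15: P1: load  L1  ⟶  SSOI  (L1)  txn=BusRd  M[L1]=45
step 16: P3: load  L1  ⟶  SSOS  (L1)  txn=BusRd  M[L1]=45
step 17: P1: load  L0  ⟶  SSII  (L0)  txn=∅  M[L0]=60

bus = none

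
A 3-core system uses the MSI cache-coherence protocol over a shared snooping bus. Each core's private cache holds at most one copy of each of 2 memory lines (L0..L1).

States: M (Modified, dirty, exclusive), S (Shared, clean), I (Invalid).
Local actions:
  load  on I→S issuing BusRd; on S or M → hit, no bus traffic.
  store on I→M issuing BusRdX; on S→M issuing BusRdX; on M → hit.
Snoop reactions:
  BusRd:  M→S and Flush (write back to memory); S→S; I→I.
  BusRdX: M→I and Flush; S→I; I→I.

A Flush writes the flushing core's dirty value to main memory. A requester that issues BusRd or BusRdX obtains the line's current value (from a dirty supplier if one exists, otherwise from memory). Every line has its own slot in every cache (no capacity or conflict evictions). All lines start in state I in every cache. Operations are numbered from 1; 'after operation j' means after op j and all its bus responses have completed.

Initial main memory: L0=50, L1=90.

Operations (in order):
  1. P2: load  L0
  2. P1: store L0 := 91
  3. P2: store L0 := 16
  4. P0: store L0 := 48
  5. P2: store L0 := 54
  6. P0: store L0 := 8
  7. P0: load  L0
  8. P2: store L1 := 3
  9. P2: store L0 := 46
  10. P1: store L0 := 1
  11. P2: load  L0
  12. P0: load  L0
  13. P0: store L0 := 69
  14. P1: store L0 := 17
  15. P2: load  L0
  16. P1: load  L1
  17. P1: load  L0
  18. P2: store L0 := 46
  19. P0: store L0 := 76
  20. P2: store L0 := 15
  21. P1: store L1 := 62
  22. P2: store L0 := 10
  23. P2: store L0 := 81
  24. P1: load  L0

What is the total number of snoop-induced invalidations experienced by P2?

invalidations = 7

step 1: P2: load  L0  ⟶  IIS  (L0)  txn=BusRd  M[L0]=50
step 2: P1: store L0 := 91  ⟶  IMI  (L0)  txn=BusRdX  M[L0]=50
step 3: P2: store L0 := 16  ⟶  IIM  (L0)  txn=BusRdX+Flush  M[L0]=91
step 4: P0: store L0 := 48  ⟶  MII  (L0)  txn=BusRdX+Flush  M[L0]=16
step 5: P2: store L0 := 54  ⟶  IIM  (L0)  txn=BusRdX+Flush  M[L0]=48
step 6: P0: store L0 := 8  ⟶  MII  (L0)  txn=BusRdX+Flush  M[L0]=54
step 7: P0: load  L0  ⟶  MII  (L0)  txn=∅  M[L0]=54
step 8: P2: store L1 := 3  ⟶  IIM  (L1)  txn=BusRdX  M[L1]=90
step 9: P2: store L0 := 46  ⟶  IIM  (L0)  txn=BusRdX+Flush  M[L0]=8
step 10: P1: store L0 := 1  ⟶  IMI  (L0)  txn=BusRdX+Flush  M[L0]=46
step 11: P2: load  L0  ⟶  ISS  (L0)  txn=BusRd+Flush  M[L0]=1
step 12: P0: load  L0  ⟶  SSS  (L0)  txn=BusRd  M[L0]=1
step 13: P0: store L0 := 69  ⟶  MII  (L0)  txn=BusRdX  M[L0]=1
step 14: P1: store L0 := 17  ⟶  IMI  (L0)  txn=BusRdX+Flush  M[L0]=69
step 15: P2: load  L0  ⟶  ISS  (L0)  txn=BusRd+Flush  M[L0]=17
step 16: P1: load  L1  ⟶  ISS  (L1)  txn=BusRd+Flush  M[L1]=3
step 17: P1: load  L0  ⟶  ISS  (L0)  txn=∅  M[L0]=17
step 18: P2: store L0 := 46  ⟶  IIM  (L0)  txn=BusRdX  M[L0]=17
step 19: P0: store L0 := 76  ⟶  MII  (L0)  txn=BusRdX+Flush  M[L0]=46
step 20: P2: store L0 := 15  ⟶  IIM  (L0)  txn=BusRdX+Flush  M[L0]=76
step 21: P1: store L1 := 62  ⟶  IMI  (L1)  txn=BusRdX  M[L1]=3
step 22: P2: store L0 := 10  ⟶  IIM  (L0)  txn=∅  M[L0]=76
step 23: P2: store L0 := 81  ⟶  IIM  (L0)  txn=∅  M[L0]=76
step 24: P1: load  L0  ⟶  ISS  (L0)  txn=BusRd+Flush  M[L0]=81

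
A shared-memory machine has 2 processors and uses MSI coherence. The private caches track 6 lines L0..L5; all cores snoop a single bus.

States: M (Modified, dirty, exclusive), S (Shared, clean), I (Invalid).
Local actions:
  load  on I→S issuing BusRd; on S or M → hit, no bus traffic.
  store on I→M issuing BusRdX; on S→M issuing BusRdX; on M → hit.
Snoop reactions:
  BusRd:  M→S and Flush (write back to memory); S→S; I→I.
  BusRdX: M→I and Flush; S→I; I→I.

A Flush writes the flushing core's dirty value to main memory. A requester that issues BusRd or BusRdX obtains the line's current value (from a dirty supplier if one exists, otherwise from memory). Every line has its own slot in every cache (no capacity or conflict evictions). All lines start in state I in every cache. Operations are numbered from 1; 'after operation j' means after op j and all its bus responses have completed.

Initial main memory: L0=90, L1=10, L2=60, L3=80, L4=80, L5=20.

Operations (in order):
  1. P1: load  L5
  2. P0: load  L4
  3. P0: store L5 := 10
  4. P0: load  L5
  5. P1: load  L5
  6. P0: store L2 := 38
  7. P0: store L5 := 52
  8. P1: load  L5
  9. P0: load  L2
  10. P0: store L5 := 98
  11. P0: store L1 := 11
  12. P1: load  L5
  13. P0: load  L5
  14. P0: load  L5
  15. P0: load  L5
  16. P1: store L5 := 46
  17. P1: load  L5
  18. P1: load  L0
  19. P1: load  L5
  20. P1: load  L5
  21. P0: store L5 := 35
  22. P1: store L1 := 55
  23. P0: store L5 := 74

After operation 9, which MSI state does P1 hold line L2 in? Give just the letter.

state = I

[1] P1: load  L5 | P0:I, P1:S(20) | bus: BusRd
[2] P0: load  L4 | P0:S(80), P1:I | bus: BusRd
[3] P0: store L5 := 10 | P0:M(10), P1:I | bus: BusRdX
[4] P0: load  L5 | P0:M(10), P1:I | bus: none
[5] P1: load  L5 | P0:S(10), P1:S(10) | bus: BusRd,Flush
[6] P0: store L2 := 38 | P0:M(38), P1:I | bus: BusRdX
[7] P0: store L5 := 52 | P0:M(52), P1:I | bus: BusRdX
[8] P1: load  L5 | P0:S(52), P1:S(52) | bus: BusRd,Flush
[9] P0: load  L2 | P0:M(38), P1:I | bus: none
[10] P0: store L5 := 98 | P0:M(98), P1:I | bus: BusRdX
[11] P0: store L1 := 11 | P0:M(11), P1:I | bus: BusRdX
[12] P1: load  L5 | P0:S(98), P1:S(98) | bus: BusRd,Flush
[13] P0: load  L5 | P0:S(98), P1:S(98) | bus: none
[14] P0: load  L5 | P0:S(98), P1:S(98) | bus: none
[15] P0: load  L5 | P0:S(98), P1:S(98) | bus: none
[16] P1: store L5 := 46 | P0:I, P1:M(46) | bus: BusRdX
[17] P1: load  L5 | P0:I, P1:M(46) | bus: none
[18] P1: load  L0 | P0:I, P1:S(90) | bus: BusRd
[19] P1: load  L5 | P0:I, P1:M(46) | bus: none
[20] P1: load  L5 | P0:I, P1:M(46) | bus: none
[21] P0: store L5 := 35 | P0:M(35), P1:I | bus: BusRdX,Flush
[22] P1: store L1 := 55 | P0:I, P1:M(55) | bus: BusRdX,Flush
[23] P0: store L5 := 74 | P0:M(74), P1:I | bus: none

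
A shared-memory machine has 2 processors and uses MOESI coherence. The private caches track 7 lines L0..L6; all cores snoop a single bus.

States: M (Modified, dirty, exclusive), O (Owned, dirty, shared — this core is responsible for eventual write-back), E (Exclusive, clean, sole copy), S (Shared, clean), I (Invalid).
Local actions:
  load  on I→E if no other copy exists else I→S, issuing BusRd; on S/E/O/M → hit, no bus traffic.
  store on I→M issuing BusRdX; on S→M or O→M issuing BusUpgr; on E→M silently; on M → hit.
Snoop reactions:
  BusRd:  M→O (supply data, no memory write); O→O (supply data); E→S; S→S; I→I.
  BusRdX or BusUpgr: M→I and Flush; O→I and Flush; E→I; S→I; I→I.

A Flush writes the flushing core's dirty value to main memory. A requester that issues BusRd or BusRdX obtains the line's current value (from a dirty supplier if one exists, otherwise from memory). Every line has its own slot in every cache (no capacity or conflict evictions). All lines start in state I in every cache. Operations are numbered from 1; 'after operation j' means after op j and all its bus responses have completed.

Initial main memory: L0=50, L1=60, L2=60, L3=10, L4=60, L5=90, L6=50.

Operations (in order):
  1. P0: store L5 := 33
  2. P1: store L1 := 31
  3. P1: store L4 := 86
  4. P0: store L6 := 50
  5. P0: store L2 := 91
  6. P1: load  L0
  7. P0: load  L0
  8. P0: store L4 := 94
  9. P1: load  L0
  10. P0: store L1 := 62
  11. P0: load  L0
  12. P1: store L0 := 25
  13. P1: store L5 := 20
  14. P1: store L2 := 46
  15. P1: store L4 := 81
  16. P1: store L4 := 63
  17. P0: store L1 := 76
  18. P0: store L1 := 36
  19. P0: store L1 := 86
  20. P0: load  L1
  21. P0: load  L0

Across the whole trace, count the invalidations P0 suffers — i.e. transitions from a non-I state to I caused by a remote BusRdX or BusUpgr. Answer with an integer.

invalidations = 4

1. P0: store L5 := 33  bus=[BusRdX]  L5: P0=M P1=I  mem[L5]=90
2. P1: store L1 := 31  bus=[BusRdX]  L1: P0=I P1=M  mem[L1]=60
3. P1: store L4 := 86  bus=[BusRdX]  L4: P0=I P1=M  mem[L4]=60
4. P0: store L6 := 50  bus=[BusRdX]  L6: P0=M P1=I  mem[L6]=50
5. P0: store L2 := 91  bus=[BusRdX]  L2: P0=M P1=I  mem[L2]=60
6. P1: load  L0  bus=[BusRd]  L0: P0=I P1=E  mem[L0]=50
7. P0: load  L0  bus=[BusRd]  L0: P0=S P1=S  mem[L0]=50
8. P0: store L4 := 94  bus=[BusRdX,Flush]  L4: P0=M P1=I  mem[L4]=86
9. P1: load  L0  bus=[-]  L0: P0=S P1=S  mem[L0]=50
10. P0: store L1 := 62  bus=[BusRdX,Flush]  L1: P0=M P1=I  mem[L1]=31
11. P0: load  L0  bus=[-]  L0: P0=S P1=S  mem[L0]=50
12. P1: store L0 := 25  bus=[BusUpgr]  L0: P0=I P1=M  mem[L0]=50
13. P1: store L5 := 20  bus=[BusRdX,Flush]  L5: P0=I P1=M  mem[L5]=33
14. P1: store L2 := 46  bus=[BusRdX,Flush]  L2: P0=I P1=M  mem[L2]=91
15. P1: store L4 := 81  bus=[BusRdX,Flush]  L4: P0=I P1=M  mem[L4]=94
16. P1: store L4 := 63  bus=[-]  L4: P0=I P1=M  mem[L4]=94
17. P0: store L1 := 76  bus=[-]  L1: P0=M P1=I  mem[L1]=31
18. P0: store L1 := 36  bus=[-]  L1: P0=M P1=I  mem[L1]=31
19. P0: store L1 := 86  bus=[-]  L1: P0=M P1=I  mem[L1]=31
20. P0: load  L1  bus=[-]  L1: P0=M P1=I  mem[L1]=31
21. P0: load  L0  bus=[BusRd]  L0: P0=S P1=O  mem[L0]=50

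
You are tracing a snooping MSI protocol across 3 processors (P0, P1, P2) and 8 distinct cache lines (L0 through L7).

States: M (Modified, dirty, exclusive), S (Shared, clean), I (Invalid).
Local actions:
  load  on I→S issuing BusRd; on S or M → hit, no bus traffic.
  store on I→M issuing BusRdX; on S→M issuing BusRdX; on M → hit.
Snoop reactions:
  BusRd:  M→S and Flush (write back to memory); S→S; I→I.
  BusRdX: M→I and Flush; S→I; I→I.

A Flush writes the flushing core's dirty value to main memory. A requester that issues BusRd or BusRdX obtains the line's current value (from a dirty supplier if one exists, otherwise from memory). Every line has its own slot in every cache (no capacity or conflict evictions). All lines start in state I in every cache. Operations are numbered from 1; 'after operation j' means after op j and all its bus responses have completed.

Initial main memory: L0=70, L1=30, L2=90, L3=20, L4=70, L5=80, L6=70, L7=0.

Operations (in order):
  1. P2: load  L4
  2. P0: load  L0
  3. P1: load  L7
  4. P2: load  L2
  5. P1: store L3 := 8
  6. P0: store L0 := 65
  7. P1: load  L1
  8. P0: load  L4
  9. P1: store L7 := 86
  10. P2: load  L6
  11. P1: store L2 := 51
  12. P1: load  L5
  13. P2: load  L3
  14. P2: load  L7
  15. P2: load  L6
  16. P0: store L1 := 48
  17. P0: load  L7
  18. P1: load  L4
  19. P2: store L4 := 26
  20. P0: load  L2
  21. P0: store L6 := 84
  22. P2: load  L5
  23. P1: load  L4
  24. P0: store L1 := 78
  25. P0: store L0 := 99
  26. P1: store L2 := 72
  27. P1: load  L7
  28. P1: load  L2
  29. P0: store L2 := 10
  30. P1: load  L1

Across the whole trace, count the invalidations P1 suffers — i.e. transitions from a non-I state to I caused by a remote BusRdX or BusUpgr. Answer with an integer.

[1] P2: load  L4 | P0:I, P1:I, P2:S(70) | bus: BusRd
[2] P0: load  L0 | P0:S(70), P1:I, P2:I | bus: BusRd
[3] P1: load  L7 | P0:I, P1:S(0), P2:I | bus: BusRd
[4] P2: load  L2 | P0:I, P1:I, P2:S(90) | bus: BusRd
[5] P1: store L3 := 8 | P0:I, P1:M(8), P2:I | bus: BusRdX
[6] P0: store L0 := 65 | P0:M(65), P1:I, P2:I | bus: BusRdX
[7] P1: load  L1 | P0:I, P1:S(30), P2:I | bus: BusRd
[8] P0: load  L4 | P0:S(70), P1:I, P2:S(70) | bus: BusRd
[9] P1: store L7 := 86 | P0:I, P1:M(86), P2:I | bus: BusRdX
[10] P2: load  L6 | P0:I, P1:I, P2:S(70) | bus: BusRd
[11] P1: store L2 := 51 | P0:I, P1:M(51), P2:I | bus: BusRdX
[12] P1: load  L5 | P0:I, P1:S(80), P2:I | bus: BusRd
[13] P2: load  L3 | P0:I, P1:S(8), P2:S(8) | bus: BusRd,Flush
[14] P2: load  L7 | P0:I, P1:S(86), P2:S(86) | bus: BusRd,Flush
[15] P2: load  L6 | P0:I, P1:I, P2:S(70) | bus: none
[16] P0: store L1 := 48 | P0:M(48), P1:I, P2:I | bus: BusRdX
[17] P0: load  L7 | P0:S(86), P1:S(86), P2:S(86) | bus: BusRd
[18] P1: load  L4 | P0:S(70), P1:S(70), P2:S(70) | bus: BusRd
[19] P2: store L4 := 26 | P0:I, P1:I, P2:M(26) | bus: BusRdX
[20] P0: load  L2 | P0:S(51), P1:S(51), P2:I | bus: BusRd,Flush
[21] P0: store L6 := 84 | P0:M(84), P1:I, P2:I | bus: BusRdX
[22] P2: load  L5 | P0:I, P1:S(80), P2:S(80) | bus: BusRd
[23] P1: load  L4 | P0:I, P1:S(26), P2:S(26) | bus: BusRd,Flush
[24] P0: store L1 := 78 | P0:M(78), P1:I, P2:I | bus: none
[25] P0: store L0 := 99 | P0:M(99), P1:I, P2:I | bus: none
[26] P1: store L2 := 72 | P0:I, P1:M(72), P2:I | bus: BusRdX
[27] P1: load  L7 | P0:S(86), P1:S(86), P2:S(86) | bus: none
[28] P1: load  L2 | P0:I, P1:M(72), P2:I | bus: none
[29] P0: store L2 := 10 | P0:M(10), P1:I, P2:I | bus: BusRdX,Flush
[30] P1: load  L1 | P0:S(78), P1:S(78), P2:I | bus: BusRd,Flush

invalidations = 3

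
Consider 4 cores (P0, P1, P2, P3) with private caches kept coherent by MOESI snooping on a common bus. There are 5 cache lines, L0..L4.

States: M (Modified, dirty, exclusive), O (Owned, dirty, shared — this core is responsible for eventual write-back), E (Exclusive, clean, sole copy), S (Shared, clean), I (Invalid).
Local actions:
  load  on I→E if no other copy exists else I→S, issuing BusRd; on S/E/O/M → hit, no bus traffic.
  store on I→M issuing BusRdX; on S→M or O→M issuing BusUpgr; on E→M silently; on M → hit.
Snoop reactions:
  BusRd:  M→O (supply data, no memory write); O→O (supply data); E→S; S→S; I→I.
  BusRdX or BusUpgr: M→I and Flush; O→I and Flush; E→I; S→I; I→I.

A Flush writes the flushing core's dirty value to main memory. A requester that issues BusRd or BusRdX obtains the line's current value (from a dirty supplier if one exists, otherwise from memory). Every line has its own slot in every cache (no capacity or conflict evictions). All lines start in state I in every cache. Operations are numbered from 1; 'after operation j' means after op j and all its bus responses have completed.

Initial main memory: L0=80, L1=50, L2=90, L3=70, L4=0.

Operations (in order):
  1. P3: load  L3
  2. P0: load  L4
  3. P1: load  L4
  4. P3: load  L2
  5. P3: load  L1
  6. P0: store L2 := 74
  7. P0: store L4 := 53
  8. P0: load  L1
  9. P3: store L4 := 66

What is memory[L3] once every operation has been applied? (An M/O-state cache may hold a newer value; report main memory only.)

memory[L3] = 70

  op1 P3: load  L3 → I/I/I/E on L3; bus BusRd; mem=70
  op2 P0: load  L4 → E/I/I/I on L4; bus BusRd; mem=0
  op3 P1: load  L4 → S/S/I/I on L4; bus BusRd; mem=0
  op4 P3: load  L2 → I/I/I/E on L2; bus BusRd; mem=90
  op5 P3: load  L1 → I/I/I/E on L1; bus BusRd; mem=50
  op6 P0: store L2 := 74 → M/I/I/I on L2; bus BusRdX; mem=90
  op7 P0: store L4 := 53 → M/I/I/I on L4; bus BusUpgr; mem=0
  op8 P0: load  L1 → S/I/I/S on L1; bus BusRd; mem=50
  op9 P3: store L4 := 66 → I/I/I/M on L4; bus BusRdX Flush; mem=53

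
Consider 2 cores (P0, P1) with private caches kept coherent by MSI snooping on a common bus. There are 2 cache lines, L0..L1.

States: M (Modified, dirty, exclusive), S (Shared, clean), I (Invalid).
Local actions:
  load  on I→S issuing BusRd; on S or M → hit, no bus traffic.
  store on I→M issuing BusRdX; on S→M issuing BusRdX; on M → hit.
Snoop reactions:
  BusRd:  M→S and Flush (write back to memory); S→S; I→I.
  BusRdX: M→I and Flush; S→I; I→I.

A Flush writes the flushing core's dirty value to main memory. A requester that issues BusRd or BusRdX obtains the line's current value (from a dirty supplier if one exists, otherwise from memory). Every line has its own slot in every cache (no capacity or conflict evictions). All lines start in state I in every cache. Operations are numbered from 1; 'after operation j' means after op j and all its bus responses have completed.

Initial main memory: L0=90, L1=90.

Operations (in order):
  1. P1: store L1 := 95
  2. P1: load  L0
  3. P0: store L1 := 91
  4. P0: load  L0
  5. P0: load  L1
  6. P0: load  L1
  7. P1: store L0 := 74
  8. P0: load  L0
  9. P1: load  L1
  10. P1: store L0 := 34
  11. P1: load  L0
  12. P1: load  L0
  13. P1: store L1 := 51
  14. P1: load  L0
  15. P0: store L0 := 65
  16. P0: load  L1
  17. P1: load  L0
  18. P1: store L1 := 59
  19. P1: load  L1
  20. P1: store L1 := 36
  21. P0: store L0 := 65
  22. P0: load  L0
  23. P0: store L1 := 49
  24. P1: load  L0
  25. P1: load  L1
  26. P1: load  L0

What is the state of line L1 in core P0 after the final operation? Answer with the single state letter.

[1] P1: store L1 := 95 | P0:I, P1:M(95) | bus: BusRdX
[2] P1: load  L0 | P0:I, P1:S(90) | bus: BusRd
[3] P0: store L1 := 91 | P0:M(91), P1:I | bus: BusRdX,Flush
[4] P0: load  L0 | P0:S(90), P1:S(90) | bus: BusRd
[5] P0: load  L1 | P0:M(91), P1:I | bus: none
[6] P0: load  L1 | P0:M(91), P1:I | bus: none
[7] P1: store L0 := 74 | P0:I, P1:M(74) | bus: BusRdX
[8] P0: load  L0 | P0:S(74), P1:S(74) | bus: BusRd,Flush
[9] P1: load  L1 | P0:S(91), P1:S(91) | bus: BusRd,Flush
[10] P1: store L0 := 34 | P0:I, P1:M(34) | bus: BusRdX
[11] P1: load  L0 | P0:I, P1:M(34) | bus: none
[12] P1: load  L0 | P0:I, P1:M(34) | bus: none
[13] P1: store L1 := 51 | P0:I, P1:M(51) | bus: BusRdX
[14] P1: load  L0 | P0:I, P1:M(34) | bus: none
[15] P0: store L0 := 65 | P0:M(65), P1:I | bus: BusRdX,Flush
[16] P0: load  L1 | P0:S(51), P1:S(51) | bus: BusRd,Flush
[17] P1: load  L0 | P0:S(65), P1:S(65) | bus: BusRd,Flush
[18] P1: store L1 := 59 | P0:I, P1:M(59) | bus: BusRdX
[19] P1: load  L1 | P0:I, P1:M(59) | bus: none
[20] P1: store L1 := 36 | P0:I, P1:M(36) | bus: none
[21] P0: store L0 := 65 | P0:M(65), P1:I | bus: BusRdX
[22] P0: load  L0 | P0:M(65), P1:I | bus: none
[23] P0: store L1 := 49 | P0:M(49), P1:I | bus: BusRdX,Flush
[24] P1: load  L0 | P0:S(65), P1:S(65) | bus: BusRd,Flush
[25] P1: load  L1 | P0:S(49), P1:S(49) | bus: BusRd,Flush
[26] P1: load  L0 | P0:S(65), P1:S(65) | bus: none

state = S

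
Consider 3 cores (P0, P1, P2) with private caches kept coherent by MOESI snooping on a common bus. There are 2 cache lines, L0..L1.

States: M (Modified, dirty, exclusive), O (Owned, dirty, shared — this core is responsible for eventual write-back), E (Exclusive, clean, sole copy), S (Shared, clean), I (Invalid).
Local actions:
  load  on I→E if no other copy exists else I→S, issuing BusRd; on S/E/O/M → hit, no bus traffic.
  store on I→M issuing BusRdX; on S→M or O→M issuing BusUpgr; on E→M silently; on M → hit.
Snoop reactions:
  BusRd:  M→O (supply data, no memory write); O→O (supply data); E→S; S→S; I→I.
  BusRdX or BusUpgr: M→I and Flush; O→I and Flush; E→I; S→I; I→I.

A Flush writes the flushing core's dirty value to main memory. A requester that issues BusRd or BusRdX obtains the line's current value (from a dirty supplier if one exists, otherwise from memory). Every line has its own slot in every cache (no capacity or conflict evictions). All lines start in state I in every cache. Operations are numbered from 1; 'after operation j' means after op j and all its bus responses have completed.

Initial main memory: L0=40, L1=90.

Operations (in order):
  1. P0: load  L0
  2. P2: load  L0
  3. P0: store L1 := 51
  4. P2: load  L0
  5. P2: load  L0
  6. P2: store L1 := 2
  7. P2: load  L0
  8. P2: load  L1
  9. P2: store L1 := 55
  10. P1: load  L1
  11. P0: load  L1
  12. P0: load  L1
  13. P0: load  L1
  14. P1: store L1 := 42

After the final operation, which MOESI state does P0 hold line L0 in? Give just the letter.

  op1 P0: load  L0 → E/I/I on L0; bus BusRd; mem=40
  op2 P2: load  L0 → S/I/S on L0; bus BusRd; mem=40
  op3 P0: store L1 := 51 → M/I/I on L1; bus BusRdX; mem=90
  op4 P2: load  L0 → S/I/S on L0; bus (none); mem=40
  op5 P2: load  L0 → S/I/S on L0; bus (none); mem=40
  op6 P2: store L1 := 2 → I/I/M on L1; bus BusRdX Flush; mem=51
  op7 P2: load  L0 → S/I/S on L0; bus (none); mem=40
  op8 P2: load  L1 → I/I/M on L1; bus (none); mem=51
  op9 P2: store L1 := 55 → I/I/M on L1; bus (none); mem=51
  op10 P1: load  L1 → I/S/O on L1; bus BusRd; mem=51
  op11 P0: load  L1 → S/S/O on L1; bus BusRd; mem=51
  op12 P0: load  L1 → S/S/O on L1; bus (none); mem=51
  op13 P0: load  L1 → S/S/O on L1; bus (none); mem=51
  op14 P1: store L1 := 42 → I/M/I on L1; bus BusUpgr Flush; mem=55

state = S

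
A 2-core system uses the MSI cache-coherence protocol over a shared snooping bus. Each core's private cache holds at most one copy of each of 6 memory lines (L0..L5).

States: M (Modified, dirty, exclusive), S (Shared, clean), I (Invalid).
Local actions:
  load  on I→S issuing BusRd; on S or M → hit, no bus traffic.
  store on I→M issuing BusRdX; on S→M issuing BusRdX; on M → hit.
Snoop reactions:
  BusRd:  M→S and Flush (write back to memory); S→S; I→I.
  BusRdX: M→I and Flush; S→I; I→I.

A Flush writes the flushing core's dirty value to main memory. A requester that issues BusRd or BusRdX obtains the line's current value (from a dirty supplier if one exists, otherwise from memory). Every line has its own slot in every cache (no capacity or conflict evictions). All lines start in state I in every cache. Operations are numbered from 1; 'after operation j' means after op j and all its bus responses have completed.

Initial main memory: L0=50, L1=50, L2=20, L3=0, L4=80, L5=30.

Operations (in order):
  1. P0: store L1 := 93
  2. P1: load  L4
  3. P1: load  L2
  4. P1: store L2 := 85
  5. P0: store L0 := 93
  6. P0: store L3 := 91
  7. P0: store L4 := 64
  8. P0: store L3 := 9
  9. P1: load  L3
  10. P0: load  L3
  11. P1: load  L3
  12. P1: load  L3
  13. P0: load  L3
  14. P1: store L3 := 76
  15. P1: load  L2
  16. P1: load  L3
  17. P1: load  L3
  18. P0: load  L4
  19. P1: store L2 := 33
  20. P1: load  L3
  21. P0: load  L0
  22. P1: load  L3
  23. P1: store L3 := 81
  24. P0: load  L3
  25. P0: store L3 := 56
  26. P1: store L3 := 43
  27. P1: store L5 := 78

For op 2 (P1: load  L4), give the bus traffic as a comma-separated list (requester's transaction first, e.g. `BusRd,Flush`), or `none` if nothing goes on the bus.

bus = BusRd

1. P0: store L1 := 93  bus=[BusRdX]  L1: P0=M P1=I  mem[L1]=50
2. P1: load  L4  bus=[BusRd]  L4: P0=I P1=S  mem[L4]=80
3. P1: load  L2  bus=[BusRd]  L2: P0=I P1=S  mem[L2]=20
4. P1: store L2 := 85  bus=[BusRdX]  L2: P0=I P1=M  mem[L2]=20
5. P0: store L0 := 93  bus=[BusRdX]  L0: P0=M P1=I  mem[L0]=50
6. P0: store L3 := 91  bus=[BusRdX]  L3: P0=M P1=I  mem[L3]=0
7. P0: store L4 := 64  bus=[BusRdX]  L4: P0=M P1=I  mem[L4]=80
8. P0: store L3 := 9  bus=[-]  L3: P0=M P1=I  mem[L3]=0
9. P1: load  L3  bus=[BusRd,Flush]  L3: P0=S P1=S  mem[L3]=9
10. P0: load  L3  bus=[-]  L3: P0=S P1=S  mem[L3]=9
11. P1: load  L3  bus=[-]  L3: P0=S P1=S  mem[L3]=9
12. P1: load  L3  bus=[-]  L3: P0=S P1=S  mem[L3]=9
13. P0: load  L3  bus=[-]  L3: P0=S P1=S  mem[L3]=9
14. P1: store L3 := 76  bus=[BusRdX]  L3: P0=I P1=M  mem[L3]=9
15. P1: load  L2  bus=[-]  L2: P0=I P1=M  mem[L2]=20
16. P1: load  L3  bus=[-]  L3: P0=I P1=M  mem[L3]=9
17. P1: load  L3  bus=[-]  L3: P0=I P1=M  mem[L3]=9
18. P0: load  L4  bus=[-]  L4: P0=M P1=I  mem[L4]=80
19. P1: store L2 := 33  bus=[-]  L2: P0=I P1=M  mem[L2]=20
20. P1: load  L3  bus=[-]  L3: P0=I P1=M  mem[L3]=9
21. P0: load  L0  bus=[-]  L0: P0=M P1=I  mem[L0]=50
22. P1: load  L3  bus=[-]  L3: P0=I P1=M  mem[L3]=9
23. P1: store L3 := 81  bus=[-]  L3: P0=I P1=M  mem[L3]=9
24. P0: load  L3  bus=[BusRd,Flush]  L3: P0=S P1=S  mem[L3]=81
25. P0: store L3 := 56  bus=[BusRdX]  L3: P0=M P1=I  mem[L3]=81
26. P1: store L3 := 43  bus=[BusRdX,Flush]  L3: P0=I P1=M  mem[L3]=56
27. P1: store L5 := 78  bus=[BusRdX]  L5: P0=I P1=M  mem[L5]=30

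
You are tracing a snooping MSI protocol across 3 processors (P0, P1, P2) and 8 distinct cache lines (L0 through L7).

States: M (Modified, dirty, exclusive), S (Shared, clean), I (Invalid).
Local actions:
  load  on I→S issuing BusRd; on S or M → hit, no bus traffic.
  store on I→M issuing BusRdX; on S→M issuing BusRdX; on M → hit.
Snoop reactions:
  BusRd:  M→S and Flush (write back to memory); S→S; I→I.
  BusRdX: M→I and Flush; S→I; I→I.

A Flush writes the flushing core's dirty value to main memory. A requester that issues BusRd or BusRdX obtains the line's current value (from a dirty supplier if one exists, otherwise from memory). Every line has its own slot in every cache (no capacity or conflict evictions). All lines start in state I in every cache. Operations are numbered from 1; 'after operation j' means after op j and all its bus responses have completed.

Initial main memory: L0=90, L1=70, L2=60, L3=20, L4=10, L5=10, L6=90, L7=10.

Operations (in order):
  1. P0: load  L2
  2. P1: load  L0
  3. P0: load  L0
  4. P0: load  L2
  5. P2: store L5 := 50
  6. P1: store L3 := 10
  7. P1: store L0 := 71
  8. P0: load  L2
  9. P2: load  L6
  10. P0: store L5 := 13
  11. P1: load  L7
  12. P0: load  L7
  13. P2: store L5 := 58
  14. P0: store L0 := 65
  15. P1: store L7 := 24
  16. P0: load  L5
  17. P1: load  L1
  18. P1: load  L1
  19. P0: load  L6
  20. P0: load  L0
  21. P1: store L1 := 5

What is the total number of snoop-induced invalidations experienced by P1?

invalidations = 1

[1] P0: load  L2 | P0:S(60), P1:I, P2:I | bus: BusRd
[2] P1: load  L0 | P0:I, P1:S(90), P2:I | bus: BusRd
[3] P0: load  L0 | P0:S(90), P1:S(90), P2:I | bus: BusRd
[4] P0: load  L2 | P0:S(60), P1:I, P2:I | bus: none
[5] P2: store L5 := 50 | P0:I, P1:I, P2:M(50) | bus: BusRdX
[6] P1: store L3 := 10 | P0:I, P1:M(10), P2:I | bus: BusRdX
[7] P1: store L0 := 71 | P0:I, P1:M(71), P2:I | bus: BusRdX
[8] P0: load  L2 | P0:S(60), P1:I, P2:I | bus: none
[9] P2: load  L6 | P0:I, P1:I, P2:S(90) | bus: BusRd
[10] P0: store L5 := 13 | P0:M(13), P1:I, P2:I | bus: BusRdX,Flush
[11] P1: load  L7 | P0:I, P1:S(10), P2:I | bus: BusRd
[12] P0: load  L7 | P0:S(10), P1:S(10), P2:I | bus: BusRd
[13] P2: store L5 := 58 | P0:I, P1:I, P2:M(58) | bus: BusRdX,Flush
[14] P0: store L0 := 65 | P0:M(65), P1:I, P2:I | bus: BusRdX,Flush
[15] P1: store L7 := 24 | P0:I, P1:M(24), P2:I | bus: BusRdX
[16] P0: load  L5 | P0:S(58), P1:I, P2:S(58) | bus: BusRd,Flush
[17] P1: load  L1 | P0:I, P1:S(70), P2:I | bus: BusRd
[18] P1: load  L1 | P0:I, P1:S(70), P2:I | bus: none
[19] P0: load  L6 | P0:S(90), P1:I, P2:S(90) | bus: BusRd
[20] P0: load  L0 | P0:M(65), P1:I, P2:I | bus: none
[21] P1: store L1 := 5 | P0:I, P1:M(5), P2:I | bus: BusRdX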